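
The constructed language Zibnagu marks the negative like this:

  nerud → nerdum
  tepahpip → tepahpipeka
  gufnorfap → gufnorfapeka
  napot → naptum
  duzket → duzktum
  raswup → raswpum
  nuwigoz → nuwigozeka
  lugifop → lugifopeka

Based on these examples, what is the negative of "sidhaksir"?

lugifop and raswup both end in -p yet inflect differently (lugifopeka, raswpum), so the final letter is not what conditions the rule; the number of vowels is.
"sidhaksir" has 3 vowels. The stems with 3 vowels (lugifop → lugifopeka, nuwigoz → nuwigozeka, gufnorfap → gufnorfapeka) add -eka.
The other pattern: stems with 2 vowels delete the last vowel and add -um.
So sidhaksir → sidhaksireka.

sidhaksireka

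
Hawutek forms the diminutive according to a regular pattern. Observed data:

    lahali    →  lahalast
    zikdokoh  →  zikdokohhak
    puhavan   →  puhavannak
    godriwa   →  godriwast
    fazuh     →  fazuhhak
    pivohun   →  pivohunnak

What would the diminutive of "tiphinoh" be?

"tiphinoh" ends in a consonant. The stems ending in a consonant (fazuh → fazuhhak, puhavan → puhavannak, zikdokoh → zikdokohhak) double the final consonant and add -ak.
The other pattern: stems ending in a vowel drop the final letter and add -ast.
So tiphinoh → tiphinohhak.

tiphinohhak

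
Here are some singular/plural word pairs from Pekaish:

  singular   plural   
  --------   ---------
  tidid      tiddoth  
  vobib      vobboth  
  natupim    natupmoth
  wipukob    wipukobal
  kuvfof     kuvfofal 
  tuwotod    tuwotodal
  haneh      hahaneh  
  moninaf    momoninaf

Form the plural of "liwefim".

vobib and wipukob both end in -b yet inflect differently (vobboth, wipukobal), so the final letter is not what conditions the rule; the last vowel is.
"liwefim" has last vowel 'i'. The stems whose last vowel is 'i' (tidid → tiddoth, vobib → vobboth, natupim → natupmoth) delete the last vowel and add -oth.
The other patterns: stems whose last vowel is 'o' add -al; stems whose last vowel is 'a' or 'e' repeat the first consonant+vowel as a prefix.
So liwefim → liwefmoth.

liwefmoth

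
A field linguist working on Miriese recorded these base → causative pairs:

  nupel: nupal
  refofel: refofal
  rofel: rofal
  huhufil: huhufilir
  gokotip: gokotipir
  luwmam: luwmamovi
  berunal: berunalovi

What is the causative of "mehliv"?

mehlivir

nupel and huhufil both end in -l yet inflect differently (nupal, huhufilir), so the final letter is not what conditions the rule; the last vowel is.
"mehliv" has last vowel 'i'. The stems whose last vowel is 'i' (huhufil → huhufilir, gokotip → gokotipir) add -ir.
The other patterns: stems whose last vowel is 'e' change the last vowel to 'a'; stems whose last vowel is 'a' add -ovi.
So mehliv → mehlivir.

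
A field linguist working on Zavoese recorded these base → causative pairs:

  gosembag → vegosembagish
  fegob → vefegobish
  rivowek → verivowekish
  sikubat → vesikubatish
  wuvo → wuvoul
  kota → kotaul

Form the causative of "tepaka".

tepakaul

fegob and wuvo both have last vowel 'o' yet inflect differently (vefegobish, wuvoul), so the last vowel is not what conditions the rule; whether the stem ends in a vowel or a consonant is.
"tepaka" ends in a vowel. The stems ending in a vowel (wuvo → wuvoul, kota → kotaul) add -ul.
So tepaka → tepakaul.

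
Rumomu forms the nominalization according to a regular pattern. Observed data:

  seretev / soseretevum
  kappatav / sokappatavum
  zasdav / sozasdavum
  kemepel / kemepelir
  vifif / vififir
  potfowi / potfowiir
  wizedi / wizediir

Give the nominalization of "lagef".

"lagef" ends in -f. The one such stem in the data (vifif → vififir) adds -ir, so the same rule applies.
So lagef → lagefir.

lagefir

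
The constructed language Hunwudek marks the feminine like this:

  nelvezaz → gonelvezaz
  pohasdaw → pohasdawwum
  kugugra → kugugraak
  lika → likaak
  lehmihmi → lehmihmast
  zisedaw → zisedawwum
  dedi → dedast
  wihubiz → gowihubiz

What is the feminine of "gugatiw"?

gugatiwwum

lehmihmi and wihubiz both have last vowel 'i' yet inflect differently (lehmihmast, gowihubiz), so the last vowel is not what conditions the rule; the final letter is.
"gugatiw" ends in -w. The stems ending in -w (pohasdaw → pohasdawwum, zisedaw → zisedawwum) double the final consonant and add -um.
The other patterns: stems ending in -i drop the final letter and add -ast; stems ending in -z add the prefix go-; stems ending in -a add -ak.
So gugatiw → gugatiwwum.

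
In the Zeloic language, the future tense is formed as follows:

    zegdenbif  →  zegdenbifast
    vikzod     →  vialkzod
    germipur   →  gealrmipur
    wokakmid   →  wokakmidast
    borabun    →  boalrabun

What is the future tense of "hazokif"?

"hazokif" has last vowel 'i'. The stems whose last vowel is 'i' (zegdenbif → zegdenbifast, wokakmid → wokakmidast) add -ast.
So hazokif → hazokifast.

hazokifast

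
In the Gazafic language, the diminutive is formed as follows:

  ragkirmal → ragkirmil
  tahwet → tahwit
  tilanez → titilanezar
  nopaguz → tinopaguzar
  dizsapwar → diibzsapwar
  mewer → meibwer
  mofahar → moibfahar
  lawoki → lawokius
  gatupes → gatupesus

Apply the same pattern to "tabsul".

tahwet and tilanez both have last vowel 'e' yet inflect differently (tahwit, titilanezar), so the last vowel is not what conditions the rule; the final letter is.
"tabsul" ends in -l. The one such stem in the data (ragkirmal → ragkirmil) changes the last vowel to 'i' (as does tahwet), so the same rule applies.
So tabsul → tabsil.

tabsil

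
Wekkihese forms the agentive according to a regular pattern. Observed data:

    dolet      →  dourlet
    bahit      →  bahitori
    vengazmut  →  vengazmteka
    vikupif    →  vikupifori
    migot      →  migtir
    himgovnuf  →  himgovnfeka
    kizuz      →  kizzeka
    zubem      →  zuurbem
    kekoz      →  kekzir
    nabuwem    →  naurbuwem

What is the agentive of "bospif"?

bospifori

migot and vengazmut both end in -t yet inflect differently (migtir, vengazmteka), so the final letter is not what conditions the rule; the last vowel is.
"bospif" has last vowel 'i'. The stems whose last vowel is 'i' (bahit → bahitori, vikupif → vikupifori) add -ori.
The other patterns: stems whose last vowel is 'o' delete the last vowel and add -ir; stems whose last vowel is 'u' delete the last vowel and add -eka; stems whose last vowel is 'e' insert -ur- after the first vowel.
So bospif → bospifori.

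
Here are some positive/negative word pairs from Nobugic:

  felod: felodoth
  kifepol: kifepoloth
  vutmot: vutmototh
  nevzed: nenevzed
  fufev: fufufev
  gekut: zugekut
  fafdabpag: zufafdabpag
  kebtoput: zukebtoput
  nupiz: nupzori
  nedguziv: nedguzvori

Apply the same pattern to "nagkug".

zunagkug

felod and nevzed both end in -d yet inflect differently (felodoth, nenevzed), so the final letter is not what conditions the rule; the last vowel is.
"nagkug" has last vowel 'u'. The stems whose last vowel is 'u' (gekut → zugekut, kebtoput → zukebtoput) add the prefix zu-.
So nagkug → zunagkug.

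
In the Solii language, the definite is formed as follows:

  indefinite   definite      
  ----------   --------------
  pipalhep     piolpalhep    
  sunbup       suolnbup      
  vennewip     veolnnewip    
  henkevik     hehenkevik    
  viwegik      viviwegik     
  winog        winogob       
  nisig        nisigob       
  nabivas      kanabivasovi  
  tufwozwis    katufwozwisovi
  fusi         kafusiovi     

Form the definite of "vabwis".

vennewip and henkevik both have last vowel 'i' yet inflect differently (veolnnewip, hehenkevik), so the last vowel is not what conditions the rule; the final letter is.
"vabwis" ends in -s. The stems ending in -s (nabivas → kanabivasovi, tufwozwis → katufwozwisovi) add ka- … -ovi around the stem.
The other patterns: stems ending in -p insert -ol- after the first vowel; stems ending in -k repeat the first consonant+vowel as a prefix; stems ending in -g add -ob.
So vabwis → kavabwisovi.

kavabwisovi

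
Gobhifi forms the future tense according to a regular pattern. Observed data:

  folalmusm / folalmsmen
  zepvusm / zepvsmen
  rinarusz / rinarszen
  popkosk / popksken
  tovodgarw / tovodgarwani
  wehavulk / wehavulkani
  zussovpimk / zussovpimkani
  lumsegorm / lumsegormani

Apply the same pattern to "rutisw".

rutswen

"rutisw" has second-to-last letter 's'. The stems whose second-to-last letter is 's' (folalmusm → folalmsmen, zepvusm → zepvsmen, rinarusz → rinarszen) delete the last vowel and add -en.
The other pattern: stems whose second-to-last letter is 'l', 'm' or 'r' add -ani.
So rutisw → rutswen.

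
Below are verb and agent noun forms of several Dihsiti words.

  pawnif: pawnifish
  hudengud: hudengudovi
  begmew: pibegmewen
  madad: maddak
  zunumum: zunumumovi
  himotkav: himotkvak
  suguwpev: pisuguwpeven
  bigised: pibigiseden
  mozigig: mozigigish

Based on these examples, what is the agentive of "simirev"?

suguwpev and himotkav both end in -v yet inflect differently (pisuguwpeven, himotkvak), so the final letter is not what conditions the rule; the last vowel is.
"simirev" has last vowel 'e'. The stems whose last vowel is 'e' (begmew → pibegmewen, suguwpev → pisuguwpeven, bigised → pibigiseden) add pi- … -en around the stem.
The other patterns: stems whose last vowel is 'a' delete the last vowel and add -ak; stems whose last vowel is 'i' add -ish; stems whose last vowel is 'u' add -ovi.
So simirev → pisimireven.

pisimireven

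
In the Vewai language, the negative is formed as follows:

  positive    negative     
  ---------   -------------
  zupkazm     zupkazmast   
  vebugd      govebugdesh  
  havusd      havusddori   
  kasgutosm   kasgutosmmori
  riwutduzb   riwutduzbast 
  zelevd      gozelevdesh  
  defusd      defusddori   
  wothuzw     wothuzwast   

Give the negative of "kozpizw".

"kozpizw" has second-to-last letter 'z'. The stems whose second-to-last letter is 'z' (zupkazm → zupkazmast, wothuzw → wothuzwast, riwutduzb → riwutduzbast) add -ast.
The other patterns: stems whose second-to-last letter is 's' double the final consonant and add -ori; stems whose second-to-last letter is 'g' or 'v' add go- … -esh around the stem.
So kozpizw → kozpizwast.

kozpizwast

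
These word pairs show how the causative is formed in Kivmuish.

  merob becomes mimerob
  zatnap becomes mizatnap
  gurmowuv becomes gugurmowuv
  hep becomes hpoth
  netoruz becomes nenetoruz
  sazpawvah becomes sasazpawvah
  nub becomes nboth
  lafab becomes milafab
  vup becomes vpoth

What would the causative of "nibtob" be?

"nibtob" has 2 vowels. The stems with 2 vowels (lafab → milafab, zatnap → mizatnap, merob → mimerob) add the prefix mi-.
The other patterns: stems with 1 vowel delete the last vowel and add -oth; stems with 3 vowels repeat the first consonant+vowel as a prefix.
So nibtob → minibtob.

minibtob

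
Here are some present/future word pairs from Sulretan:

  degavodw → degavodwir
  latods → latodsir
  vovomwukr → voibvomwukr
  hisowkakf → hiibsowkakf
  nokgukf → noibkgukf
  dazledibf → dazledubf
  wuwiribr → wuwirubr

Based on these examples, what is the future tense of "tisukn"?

hisowkakf and dazledibf both end in -f yet inflect differently (hiibsowkakf, dazledubf), so the final letter is not what conditions the rule; the second-to-last letter is.
"tisukn" has second-to-last letter 'k'. The stems whose second-to-last letter is 'k' (vovomwukr → voibvomwukr, hisowkakf → hiibsowkakf, nokgukf → noibkgukf) insert -ib- after the first vowel.
So tisukn → tiibsukn.

tiibsukn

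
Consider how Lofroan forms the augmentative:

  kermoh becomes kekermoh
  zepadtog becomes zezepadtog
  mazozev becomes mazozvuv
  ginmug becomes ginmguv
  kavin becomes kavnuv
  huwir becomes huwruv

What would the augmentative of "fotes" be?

zepadtog and ginmug both end in -g yet inflect differently (zezepadtog, ginmguv), so the final letter is not what conditions the rule; the last vowel is.
"fotes" has last vowel 'e'. The one such stem in the data (mazozev → mazozvuv) deletes the last vowel and adds -uv (as do ginmug, kavin), so the same rule applies.
The other pattern: stems whose last vowel is 'o' repeat the first consonant+vowel as a prefix.
So fotes → fotsuv.

fotsuv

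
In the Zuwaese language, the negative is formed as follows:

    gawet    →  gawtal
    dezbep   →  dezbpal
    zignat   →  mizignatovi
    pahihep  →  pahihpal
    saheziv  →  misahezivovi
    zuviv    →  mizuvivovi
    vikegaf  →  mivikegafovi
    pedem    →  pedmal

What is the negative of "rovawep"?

gawet and zignat both end in -t yet inflect differently (gawtal, mizignatovi), so the final letter is not what conditions the rule; the last vowel is.
"rovawep" has last vowel 'e'. The stems whose last vowel is 'e' (dezbep → dezbpal, pahihep → pahihpal, pedem → pedmal) delete the last vowel and add -al.
The other pattern: stems whose last vowel is 'a' or 'i' add mi- … -ovi around the stem.
So rovawep → rovawpal.

rovawpal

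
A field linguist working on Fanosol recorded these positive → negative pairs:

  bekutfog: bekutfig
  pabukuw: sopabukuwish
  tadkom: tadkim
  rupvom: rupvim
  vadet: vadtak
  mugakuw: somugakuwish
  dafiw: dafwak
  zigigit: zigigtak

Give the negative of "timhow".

"timhow" has last vowel 'o'. The stems whose last vowel is 'o' (rupvom → rupvim, tadkom → tadkim, bekutfog → bekutfig) change the last vowel to 'i'.
So timhow → timhiw.

timhiw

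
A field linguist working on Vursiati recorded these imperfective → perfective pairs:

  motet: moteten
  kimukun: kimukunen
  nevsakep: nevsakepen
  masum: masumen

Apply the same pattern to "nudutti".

nuduttien

Every pair shown (motet → moteten, kimukun → kimukunen, nevsakep → nevsakepen, …) follows the same rule: add -en.
So nudutti → nuduttien.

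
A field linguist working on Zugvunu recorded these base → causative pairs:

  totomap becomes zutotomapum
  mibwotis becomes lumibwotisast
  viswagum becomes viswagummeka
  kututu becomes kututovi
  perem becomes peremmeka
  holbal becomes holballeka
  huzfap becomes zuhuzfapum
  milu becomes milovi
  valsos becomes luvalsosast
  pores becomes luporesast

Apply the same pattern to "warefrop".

zuwarefropum

"warefrop" ends in -p. The stems ending in -p (huzfap → zuhuzfapum, totomap → zutotomapum) add zu- … -um around the stem.
So warefrop → zuwarefropum.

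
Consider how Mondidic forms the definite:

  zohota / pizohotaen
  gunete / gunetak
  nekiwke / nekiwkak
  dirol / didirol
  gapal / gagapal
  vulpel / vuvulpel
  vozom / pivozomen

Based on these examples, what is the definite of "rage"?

ragak

vulpel and nekiwke both have last vowel 'e' yet inflect differently (vuvulpel, nekiwkak), so the last vowel is not what conditions the rule; the final letter is.
"rage" ends in -e. The stems ending in -e (nekiwke → nekiwkak, gunete → gunetak) drop the final letter and add -ak.
The other patterns: stems ending in -l repeat the first consonant+vowel as a prefix; stems ending in -a or -m add pi- … -en around the stem.
So rage → ragak.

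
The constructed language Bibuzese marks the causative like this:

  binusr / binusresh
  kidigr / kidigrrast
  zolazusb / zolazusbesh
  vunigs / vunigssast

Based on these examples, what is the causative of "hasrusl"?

hasruslesh

kidigr and binusr both end in -r yet inflect differently (kidigrrast, binusresh), so the final letter is not what conditions the rule; the second-to-last letter is.
"hasrusl" has second-to-last letter 's'. The stems whose second-to-last letter is 's' (binusr → binusresh, zolazusb → zolazusbesh) add -esh.
So hasrusl → hasruslesh.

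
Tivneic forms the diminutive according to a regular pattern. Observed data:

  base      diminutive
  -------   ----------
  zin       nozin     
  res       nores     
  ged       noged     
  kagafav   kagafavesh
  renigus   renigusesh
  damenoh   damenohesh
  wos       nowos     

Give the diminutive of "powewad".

res and renigus both end in -s yet inflect differently (nores, renigusesh), so the final letter is not what conditions the rule; the number of vowels is.
"powewad" has 3 vowels. The stems with 3 vowels (renigus → renigusesh, kagafav → kagafavesh, damenoh → damenohesh) add -esh.
The other pattern: stems with 1 vowel add the prefix no-.
So powewad → powewadesh.

powewadesh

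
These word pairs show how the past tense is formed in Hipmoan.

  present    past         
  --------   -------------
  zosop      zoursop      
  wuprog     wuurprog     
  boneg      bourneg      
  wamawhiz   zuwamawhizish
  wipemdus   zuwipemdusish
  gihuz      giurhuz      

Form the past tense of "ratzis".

wamawhiz and gihuz both end in -z yet inflect differently (zuwamawhizish, giurhuz), so the final letter is not what conditions the rule; the number of vowels is.
"ratzis" has 2 vowels. The stems with 2 vowels (wuprog → wuurprog, gihuz → giurhuz, boneg → bourneg) insert -ur- after the first vowel.
So ratzis → raurtzis.

raurtzis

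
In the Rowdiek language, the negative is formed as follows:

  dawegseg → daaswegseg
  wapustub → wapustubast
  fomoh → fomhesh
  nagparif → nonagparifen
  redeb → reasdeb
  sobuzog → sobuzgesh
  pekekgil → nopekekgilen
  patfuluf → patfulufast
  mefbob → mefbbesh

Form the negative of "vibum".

vibumast

patfuluf and nagparif both end in -f yet inflect differently (patfulufast, nonagparifen), so the final letter is not what conditions the rule; the last vowel is.
"vibum" has last vowel 'u'. The stems whose last vowel is 'u' (wapustub → wapustubast, patfuluf → patfulufast) add -ast.
The other patterns: stems whose last vowel is 'i' add no- … -en around the stem; stems whose last vowel is 'e' insert -as- after the first vowel; stems whose last vowel is 'o' delete the last vowel and add -esh.
So vibum → vibumast.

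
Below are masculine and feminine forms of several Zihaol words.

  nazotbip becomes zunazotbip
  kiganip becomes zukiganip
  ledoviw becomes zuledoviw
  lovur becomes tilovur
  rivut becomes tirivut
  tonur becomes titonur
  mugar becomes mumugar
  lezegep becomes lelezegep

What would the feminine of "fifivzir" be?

zufifivzir

"fifivzir" has last vowel 'i'. The stems whose last vowel is 'i' (nazotbip → zunazotbip, kiganip → zukiganip, ledoviw → zuledoviw) add the prefix zu-.
The other patterns: stems whose last vowel is 'u' add the prefix ti-; stems whose last vowel is 'a' or 'e' repeat the first consonant+vowel as a prefix.
So fifivzir → zufifivzir.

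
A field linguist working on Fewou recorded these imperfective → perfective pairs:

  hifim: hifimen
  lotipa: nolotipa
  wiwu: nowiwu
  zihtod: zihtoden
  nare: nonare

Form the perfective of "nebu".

nonebu

hifim and wiwu both have 2 vowels yet inflect differently (hifimen, nowiwu), so the number of vowels is not what conditions the rule; whether the stem ends in a vowel or a consonant is.
"nebu" ends in a vowel. The stems ending in a vowel (wiwu → nowiwu, nare → nonare, lotipa → nolotipa) add the prefix no-.
The other pattern: stems ending in a consonant add -en.
So nebu → nonebu.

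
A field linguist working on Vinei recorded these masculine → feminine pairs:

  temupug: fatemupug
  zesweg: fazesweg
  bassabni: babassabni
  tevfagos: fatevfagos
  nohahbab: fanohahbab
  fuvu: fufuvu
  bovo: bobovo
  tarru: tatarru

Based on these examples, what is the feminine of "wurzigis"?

fawurzigis

"wurzigis" ends in a consonant. The stems ending in a consonant (tevfagos → fatevfagos, nohahbab → fanohahbab, zesweg → fazesweg) add the prefix fa-.
The other pattern: stems ending in a vowel repeat the first consonant+vowel as a prefix.
So wurzigis → fawurzigis.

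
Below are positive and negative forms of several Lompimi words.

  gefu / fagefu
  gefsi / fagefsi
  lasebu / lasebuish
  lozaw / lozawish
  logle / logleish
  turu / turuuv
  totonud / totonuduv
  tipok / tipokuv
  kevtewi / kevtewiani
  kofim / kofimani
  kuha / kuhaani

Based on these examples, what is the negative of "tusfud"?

"tusfud" begins with t-. The stems beginning with t- (turu → turuuv, totonud → totonuduv, tipok → tipokuv) add -uv.
The other patterns: stems beginning with g- add the prefix fa-; stems beginning with l- add -ish; stems beginning with k- add -ani.
So tusfud → tusfuduv.

tusfuduv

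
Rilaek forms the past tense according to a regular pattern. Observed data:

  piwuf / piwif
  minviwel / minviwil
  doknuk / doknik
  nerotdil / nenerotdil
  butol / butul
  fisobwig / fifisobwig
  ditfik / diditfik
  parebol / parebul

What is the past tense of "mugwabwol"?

nerotdil and butol both end in -l yet inflect differently (nenerotdil, butul), so the final letter is not what conditions the rule; the last vowel is.
"mugwabwol" has last vowel 'o'. The stems whose last vowel is 'o' (butol → butul, parebol → parebul) change the last vowel to 'u'.
The other patterns: stems whose last vowel is 'i' repeat the first consonant+vowel as a prefix; stems whose last vowel is 'e' or 'u' change the last vowel to 'i'.
So mugwabwol → mugwabwul.

mugwabwul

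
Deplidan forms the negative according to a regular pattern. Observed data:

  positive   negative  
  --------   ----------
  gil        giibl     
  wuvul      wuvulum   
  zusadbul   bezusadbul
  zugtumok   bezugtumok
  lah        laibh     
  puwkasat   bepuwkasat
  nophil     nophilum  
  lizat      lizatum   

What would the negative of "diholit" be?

bediholit

gil and nophil both end in -l yet inflect differently (giibl, nophilum), so the final letter is not what conditions the rule; the number of vowels is.
"diholit" has 3 vowels. The stems with 3 vowels (zusadbul → bezusadbul, puwkasat → bepuwkasat, zugtumok → bezugtumok) add the prefix be-.
So diholit → bediholit.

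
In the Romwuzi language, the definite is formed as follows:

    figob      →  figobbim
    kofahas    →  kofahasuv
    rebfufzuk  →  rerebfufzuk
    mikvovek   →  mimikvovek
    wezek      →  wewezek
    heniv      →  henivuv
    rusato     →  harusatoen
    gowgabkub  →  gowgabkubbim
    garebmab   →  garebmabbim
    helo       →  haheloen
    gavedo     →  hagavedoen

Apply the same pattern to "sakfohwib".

"sakfohwib" ends in -b. The stems ending in -b (gowgabkub → gowgabkubbim, garebmab → garebmabbim, figob → figobbim) double the final consonant and add -im.
So sakfohwib → sakfohwibbim.

sakfohwibbim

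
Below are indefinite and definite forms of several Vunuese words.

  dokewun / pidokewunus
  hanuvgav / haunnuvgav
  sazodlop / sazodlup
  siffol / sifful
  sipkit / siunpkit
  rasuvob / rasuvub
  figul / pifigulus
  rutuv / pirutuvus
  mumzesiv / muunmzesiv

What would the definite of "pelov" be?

peluv

"pelov" has last vowel 'o'. The stems whose last vowel is 'o' (rasuvob → rasuvub, siffol → sifful, sazodlop → sazodlup) change the last vowel to 'u'.
The other patterns: stems whose last vowel is 'a' or 'i' insert -un- after the first vowel; stems whose last vowel is 'u' add pi- … -us around the stem.
So pelov → peluv.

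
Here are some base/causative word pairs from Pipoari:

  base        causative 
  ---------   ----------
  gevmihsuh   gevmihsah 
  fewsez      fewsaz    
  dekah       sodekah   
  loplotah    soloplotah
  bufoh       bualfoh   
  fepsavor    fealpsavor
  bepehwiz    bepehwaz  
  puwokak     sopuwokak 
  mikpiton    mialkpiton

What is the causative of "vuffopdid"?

vuffopdad

loplotah and bufoh both end in -h yet inflect differently (soloplotah, bualfoh), so the final letter is not what conditions the rule; the last vowel is.
"vuffopdid" has last vowel 'i'. The one such stem in the data (bepehwiz → bepehwaz) changes the last vowel to 'a' (as do fewsez, gevmihsuh), so the same rule applies.
So vuffopdid → vuffopdad.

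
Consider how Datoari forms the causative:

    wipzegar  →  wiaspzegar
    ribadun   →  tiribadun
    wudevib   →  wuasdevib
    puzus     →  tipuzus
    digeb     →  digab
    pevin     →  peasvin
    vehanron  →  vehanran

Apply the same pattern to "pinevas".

"pinevas" has last vowel 'a'. The one such stem in the data (wipzegar → wiaspzegar) inserts -as- after the first vowel (as do pevin, wudevib), so the same rule applies.
The other patterns: stems whose last vowel is 'u' add the prefix ti-; stems whose last vowel is 'e' or 'o' change the last vowel to 'a'.
So pinevas → piasnevas.

piasnevas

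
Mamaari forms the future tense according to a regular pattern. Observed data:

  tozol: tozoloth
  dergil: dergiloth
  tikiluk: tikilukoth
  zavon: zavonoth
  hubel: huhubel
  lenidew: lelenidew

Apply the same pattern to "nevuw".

nevuwoth

hubel and tozol both end in -l yet inflect differently (huhubel, tozoloth), so the final letter is not what conditions the rule; the last vowel is.
"nevuw" has last vowel 'u'. The one such stem in the data (tikiluk → tikilukoth) adds -oth, so the same rule applies.
The other pattern: stems whose last vowel is 'e' repeat the first consonant+vowel as a prefix.
So nevuw → nevuwoth.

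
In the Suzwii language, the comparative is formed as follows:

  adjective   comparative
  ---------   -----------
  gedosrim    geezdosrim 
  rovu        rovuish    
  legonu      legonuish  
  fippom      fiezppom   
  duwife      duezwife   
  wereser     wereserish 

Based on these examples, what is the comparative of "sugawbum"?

suezgawbum

wereser and duwife both have last vowel 'e' yet inflect differently (wereserish, duezwife), so the last vowel is not what conditions the rule; the final letter is.
"sugawbum" ends in -m. The stems ending in -m (gedosrim → geezdosrim, fippom → fiezppom) insert -ez- after the first vowel.
So sugawbum → suezgawbum.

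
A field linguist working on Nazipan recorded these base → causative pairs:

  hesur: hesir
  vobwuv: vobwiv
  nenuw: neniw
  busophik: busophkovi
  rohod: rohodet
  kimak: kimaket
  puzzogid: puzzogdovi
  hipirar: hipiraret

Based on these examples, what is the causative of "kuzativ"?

busophik and kimak both end in -k yet inflect differently (busophkovi, kimaket), so the final letter is not what conditions the rule; the last vowel is.
"kuzativ" has last vowel 'i'. The stems whose last vowel is 'i' (puzzogid → puzzogdovi, busophik → busophkovi) delete the last vowel and add -ovi.
The other patterns: stems whose last vowel is 'u' change the last vowel to 'i'; stems whose last vowel is 'a' or 'o' add -et.
So kuzativ → kuzatvovi.

kuzatvovi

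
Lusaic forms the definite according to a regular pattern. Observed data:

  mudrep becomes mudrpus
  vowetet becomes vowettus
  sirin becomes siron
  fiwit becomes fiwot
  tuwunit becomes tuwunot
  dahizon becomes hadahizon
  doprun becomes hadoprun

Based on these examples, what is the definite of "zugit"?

vowetet and fiwit both end in -t yet inflect differently (vowettus, fiwot), so the final letter is not what conditions the rule; the last vowel is.
"zugit" has last vowel 'i'. The stems whose last vowel is 'i' (sirin → siron, fiwit → fiwot, tuwunit → tuwunot) change the last vowel to 'o'.
So zugit → zugot.

zugot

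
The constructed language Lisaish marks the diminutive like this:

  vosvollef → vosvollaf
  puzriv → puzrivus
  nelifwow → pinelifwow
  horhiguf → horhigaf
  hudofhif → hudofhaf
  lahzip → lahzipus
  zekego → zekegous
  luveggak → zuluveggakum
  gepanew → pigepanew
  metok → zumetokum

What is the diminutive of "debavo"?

debavous

vosvollef and gepanew both have last vowel 'e' yet inflect differently (vosvollaf, pigepanew), so the last vowel is not what conditions the rule; the final letter is.
"debavo" ends in -o. The one such stem in the data (zekego → zekegous) adds -us, so the same rule applies.
So debavo → debavous.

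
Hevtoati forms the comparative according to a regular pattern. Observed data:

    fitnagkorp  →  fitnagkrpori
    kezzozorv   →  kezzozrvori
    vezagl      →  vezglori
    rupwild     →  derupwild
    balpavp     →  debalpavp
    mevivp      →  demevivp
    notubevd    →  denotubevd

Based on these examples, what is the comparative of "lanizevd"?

delanizevd

fitnagkorp and balpavp both end in -p yet inflect differently (fitnagkrpori, debalpavp), so the final letter is not what conditions the rule; the second-to-last letter is.
"lanizevd" has second-to-last letter 'v'. The stems whose second-to-last letter is 'v' (balpavp → debalpavp, mevivp → demevivp, notubevd → denotubevd) add the prefix de-.
So lanizevd → delanizevd.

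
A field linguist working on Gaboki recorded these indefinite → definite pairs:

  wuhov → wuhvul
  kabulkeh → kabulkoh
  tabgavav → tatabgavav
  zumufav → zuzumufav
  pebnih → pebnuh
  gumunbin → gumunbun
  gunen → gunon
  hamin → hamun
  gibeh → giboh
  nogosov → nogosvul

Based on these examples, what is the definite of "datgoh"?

datghul

"datgoh" has last vowel 'o'. The stems whose last vowel is 'o' (wuhov → wuhvul, nogosov → nogosvul) delete the last vowel and add -ul.
The other patterns: stems whose last vowel is 'i' change the last vowel to 'u'; stems whose last vowel is 'a' repeat the first consonant+vowel as a prefix; stems whose last vowel is 'e' change the last vowel to 'o'.
So datgoh → datghul.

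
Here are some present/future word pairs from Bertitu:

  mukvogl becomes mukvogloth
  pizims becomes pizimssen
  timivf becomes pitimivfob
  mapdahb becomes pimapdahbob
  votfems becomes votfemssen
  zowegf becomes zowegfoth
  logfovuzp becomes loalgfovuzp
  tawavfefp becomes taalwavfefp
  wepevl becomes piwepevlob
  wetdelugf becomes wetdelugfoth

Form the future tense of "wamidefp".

"wamidefp" has second-to-last letter 'f'. The one such stem in the data (tawavfefp → taalwavfefp) inserts -al- after the first vowel (as does logfovuzp), so the same rule applies.
So wamidefp → waalmidefp.

waalmidefp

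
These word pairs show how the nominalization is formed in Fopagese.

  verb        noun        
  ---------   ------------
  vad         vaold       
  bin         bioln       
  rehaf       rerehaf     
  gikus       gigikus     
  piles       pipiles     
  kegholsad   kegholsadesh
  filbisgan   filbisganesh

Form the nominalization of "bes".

"bes" has 1 vowel. The stems with 1 vowel (vad → vaold, bin → bioln) insert -ol- after the first vowel.
So bes → beols.

beols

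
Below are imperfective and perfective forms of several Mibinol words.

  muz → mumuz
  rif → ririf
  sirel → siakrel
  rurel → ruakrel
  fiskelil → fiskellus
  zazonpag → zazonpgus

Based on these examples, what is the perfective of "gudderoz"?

sirel and fiskelil both end in -l yet inflect differently (siakrel, fiskellus), so the final letter is not what conditions the rule; the number of vowels is.
"gudderoz" has 3 vowels. The stems with 3 vowels (fiskelil → fiskellus, zazonpag → zazonpgus) delete the last vowel and add -us.
So gudderoz → gudderzus.

gudderzus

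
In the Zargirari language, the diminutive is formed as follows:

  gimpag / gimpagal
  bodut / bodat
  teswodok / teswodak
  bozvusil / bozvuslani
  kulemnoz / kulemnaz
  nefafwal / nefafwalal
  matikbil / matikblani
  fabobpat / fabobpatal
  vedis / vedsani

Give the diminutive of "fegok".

bozvusil and nefafwal both end in -l yet inflect differently (bozvuslani, nefafwalal), so the final letter is not what conditions the rule; the last vowel is.
"fegok" has last vowel 'o'. The stems whose last vowel is 'o' (kulemnoz → kulemnaz, teswodok → teswodak) change the last vowel to 'a'.
The other patterns: stems whose last vowel is 'i' delete the last vowel and add -ani; stems whose last vowel is 'a' add -al.
So fegok → fegak.

fegak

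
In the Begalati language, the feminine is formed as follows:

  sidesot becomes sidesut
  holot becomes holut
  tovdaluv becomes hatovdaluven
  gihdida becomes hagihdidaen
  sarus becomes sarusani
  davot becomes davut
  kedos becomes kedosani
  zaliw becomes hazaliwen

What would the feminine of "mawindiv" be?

holot and kedos both have last vowel 'o' yet inflect differently (holut, kedosani), so the last vowel is not what conditions the rule; the final letter is.
"mawindiv" ends in -v. The one such stem in the data (tovdaluv → hatovdaluven) adds ha- … -en around the stem, so the same rule applies.
The other patterns: stems ending in -t change the last vowel to 'u'; stems ending in -s add -ani.
So mawindiv → hamawindiven.

hamawindiven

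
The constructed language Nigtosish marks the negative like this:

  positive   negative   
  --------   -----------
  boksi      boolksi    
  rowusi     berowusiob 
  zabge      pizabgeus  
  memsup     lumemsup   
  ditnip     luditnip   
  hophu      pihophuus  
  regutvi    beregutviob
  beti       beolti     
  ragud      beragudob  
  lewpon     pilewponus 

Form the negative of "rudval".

berudvalob

beti and rowusi both end in -i yet inflect differently (beolti, berowusiob), so the final letter is not what conditions the rule; the first letter is.
"rudval" begins with r-. The stems beginning with r- (rowusi → berowusiob, regutvi → beregutviob, ragud → beragudob) add be- … -ob around the stem.
The other patterns: stems beginning with b- insert -ol- after the first vowel; stems beginning with d- or m- add the prefix lu-; stems beginning with h-, l- or z- add pi- … -us around the stem.
So rudval → berudvalob.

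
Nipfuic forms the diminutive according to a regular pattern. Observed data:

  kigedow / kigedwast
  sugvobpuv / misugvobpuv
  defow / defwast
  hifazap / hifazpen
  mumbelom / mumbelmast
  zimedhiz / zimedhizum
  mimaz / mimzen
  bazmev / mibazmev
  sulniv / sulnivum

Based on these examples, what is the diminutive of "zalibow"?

bazmev and sulniv both end in -v yet inflect differently (mibazmev, sulnivum), so the final letter is not what conditions the rule; the last vowel is.
"zalibow" has last vowel 'o'. The stems whose last vowel is 'o' (defow → defwast, mumbelom → mumbelmast, kigedow → kigedwast) delete the last vowel and add -ast.
The other patterns: stems whose last vowel is 'e' or 'u' add the prefix mi-; stems whose last vowel is 'i' add -um; stems whose last vowel is 'a' delete the last vowel and add -en.
So zalibow → zalibwast.

zalibwast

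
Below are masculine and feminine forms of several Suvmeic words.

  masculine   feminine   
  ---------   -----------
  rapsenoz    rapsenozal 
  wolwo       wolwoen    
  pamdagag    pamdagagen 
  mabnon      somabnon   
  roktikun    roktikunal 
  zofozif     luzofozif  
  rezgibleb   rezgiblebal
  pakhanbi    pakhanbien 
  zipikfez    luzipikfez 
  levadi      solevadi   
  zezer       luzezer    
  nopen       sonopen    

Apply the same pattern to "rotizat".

rotizatal

rapsenoz and zipikfez both end in -z yet inflect differently (rapsenozal, luzipikfez), so the final letter is not what conditions the rule; the first letter is.
"rotizat" begins with r-. The stems beginning with r- (rezgibleb → rezgiblebal, roktikun → roktikunal, rapsenoz → rapsenozal) add -al.
The other patterns: stems beginning with p- or w- add -en; stems beginning with z- add the prefix lu-; stems beginning with l-, m- or n- add the prefix so-.
So rotizat → rotizatal.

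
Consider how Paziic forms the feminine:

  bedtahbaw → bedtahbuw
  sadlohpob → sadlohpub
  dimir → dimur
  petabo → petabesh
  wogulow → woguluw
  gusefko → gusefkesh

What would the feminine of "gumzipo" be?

wogulow and gusefko both have last vowel 'o' yet inflect differently (woguluw, gusefkesh), so the last vowel is not what conditions the rule; whether the stem ends in a vowel or a consonant is.
"gumzipo" ends in a vowel. The stems ending in a vowel (gusefko → gusefkesh, petabo → petabesh) drop the final letter and add -esh.
The other pattern: stems ending in a consonant change the last vowel to 'u'.
So gumzipo → gumzipesh.

gumzipesh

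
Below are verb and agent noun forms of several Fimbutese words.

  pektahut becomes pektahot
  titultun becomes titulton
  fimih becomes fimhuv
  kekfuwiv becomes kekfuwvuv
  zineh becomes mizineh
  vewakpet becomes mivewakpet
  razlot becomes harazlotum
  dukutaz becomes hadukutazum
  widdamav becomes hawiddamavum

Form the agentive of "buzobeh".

mibuzobeh

fimih and zineh both end in -h yet inflect differently (fimhuv, mizineh), so the final letter is not what conditions the rule; the last vowel is.
"buzobeh" has last vowel 'e'. The stems whose last vowel is 'e' (zineh → mizineh, vewakpet → mivewakpet) add the prefix mi-.
So buzobeh → mibuzobeh.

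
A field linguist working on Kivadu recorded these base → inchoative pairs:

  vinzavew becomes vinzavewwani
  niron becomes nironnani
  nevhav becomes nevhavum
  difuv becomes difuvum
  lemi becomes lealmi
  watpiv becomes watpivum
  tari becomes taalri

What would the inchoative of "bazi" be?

watpiv and lemi both have last vowel 'i' yet inflect differently (watpivum, lealmi), so the last vowel is not what conditions the rule; the final letter is.
"bazi" ends in -i. The stems ending in -i (lemi → lealmi, tari → taalri) insert -al- after the first vowel.
So bazi → baalzi.

baalzi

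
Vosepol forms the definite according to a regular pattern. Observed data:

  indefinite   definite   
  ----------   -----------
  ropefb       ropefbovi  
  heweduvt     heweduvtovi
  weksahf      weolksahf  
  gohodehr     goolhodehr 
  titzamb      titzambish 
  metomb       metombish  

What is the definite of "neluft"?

titzamb and ropefb both end in -b yet inflect differently (titzambish, ropefbovi), so the final letter is not what conditions the rule; the second-to-last letter is.
"neluft" has second-to-last letter 'f'. The one such stem in the data (ropefb → ropefbovi) adds -ovi, so the same rule applies.
So neluft → neluftovi.

neluftovi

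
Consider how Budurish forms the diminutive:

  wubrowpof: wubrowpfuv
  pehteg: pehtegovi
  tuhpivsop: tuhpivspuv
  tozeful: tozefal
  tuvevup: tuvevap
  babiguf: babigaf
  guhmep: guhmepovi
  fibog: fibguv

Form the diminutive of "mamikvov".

tuvevup and guhmep both end in -p yet inflect differently (tuvevap, guhmepovi), so the final letter is not what conditions the rule; the last vowel is.
"mamikvov" has last vowel 'o'. The stems whose last vowel is 'o' (tuhpivsop → tuhpivspuv, fibog → fibguv, wubrowpof → wubrowpfuv) delete the last vowel and add -uv.
The other patterns: stems whose last vowel is 'u' change the last vowel to 'a'; stems whose last vowel is 'e' add -ovi.
So mamikvov → mamikvvuv.

mamikvvuv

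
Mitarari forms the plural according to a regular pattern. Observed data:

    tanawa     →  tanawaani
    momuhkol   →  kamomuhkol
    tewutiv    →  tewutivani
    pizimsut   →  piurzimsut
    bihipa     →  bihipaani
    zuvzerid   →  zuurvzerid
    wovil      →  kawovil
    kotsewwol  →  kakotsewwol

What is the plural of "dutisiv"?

"dutisiv" ends in -v. The one such stem in the data (tewutiv → tewutivani) adds -ani, so the same rule applies.
So dutisiv → dutisivani.

dutisivani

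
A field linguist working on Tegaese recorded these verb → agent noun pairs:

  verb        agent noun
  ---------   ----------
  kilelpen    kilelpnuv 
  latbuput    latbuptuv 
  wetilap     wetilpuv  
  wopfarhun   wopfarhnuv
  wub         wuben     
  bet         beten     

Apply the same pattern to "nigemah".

nigemhuv

latbuput and bet both end in -t yet inflect differently (latbuptuv, beten), so the final letter is not what conditions the rule; the number of vowels is.
"nigemah" has 3 vowels. The stems with 3 vowels (kilelpen → kilelpnuv, latbuput → latbuptuv, wetilap → wetilpuv) delete the last vowel and add -uv.
The other pattern: stems with 1 vowel add -en.
So nigemah → nigemhuv.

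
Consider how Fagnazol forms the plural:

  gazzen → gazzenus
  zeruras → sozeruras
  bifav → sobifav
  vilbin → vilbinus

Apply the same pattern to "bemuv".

sobemuv

gazzen and bifav both have 2 vowels yet inflect differently (gazzenus, sobifav), so the number of vowels is not what conditions the rule; the final letter is.
"bemuv" ends in -v. The one such stem in the data (bifav → sobifav) adds the prefix so-, so the same rule applies.
So bemuv → sobemuv.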